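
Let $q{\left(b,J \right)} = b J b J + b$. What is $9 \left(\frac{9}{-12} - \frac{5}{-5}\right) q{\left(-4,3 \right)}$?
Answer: $315$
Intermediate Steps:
$q{\left(b,J \right)} = b + J^{2} b^{2}$ ($q{\left(b,J \right)} = J b b J + b = J b^{2} J + b = J^{2} b^{2} + b = b + J^{2} b^{2}$)
$9 \left(\frac{9}{-12} - \frac{5}{-5}\right) q{\left(-4,3 \right)} = 9 \left(\frac{9}{-12} - \frac{5}{-5}\right) \left(- 4 \left(1 - 4 \cdot 3^{2}\right)\right) = 9 \left(9 \left(- \frac{1}{12}\right) - -1\right) \left(- 4 \left(1 - 36\right)\right) = 9 \left(- \frac{3}{4} + 1\right) \left(- 4 \left(1 - 36\right)\right) = 9 \cdot \frac{1}{4} \left(\left(-4\right) \left(-35\right)\right) = \frac{9}{4} \cdot 140 = 315$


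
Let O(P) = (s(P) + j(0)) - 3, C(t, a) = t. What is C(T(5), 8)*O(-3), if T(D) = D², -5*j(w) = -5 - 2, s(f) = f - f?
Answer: -40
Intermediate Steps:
s(f) = 0
j(w) = 7/5 (j(w) = -(-5 - 2)/5 = -⅕*(-7) = 7/5)
O(P) = -8/5 (O(P) = (0 + 7/5) - 3 = 7/5 - 3 = -8/5)
C(T(5), 8)*O(-3) = 5²*(-8/5) = 25*(-8/5) = -40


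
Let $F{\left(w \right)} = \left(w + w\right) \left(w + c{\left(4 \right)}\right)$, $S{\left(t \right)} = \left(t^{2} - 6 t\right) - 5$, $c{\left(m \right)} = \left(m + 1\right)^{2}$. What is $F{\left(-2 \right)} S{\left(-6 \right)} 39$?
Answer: $-240396$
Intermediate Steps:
$c{\left(m \right)} = \left(1 + m\right)^{2}$
$S{\left(t \right)} = -5 + t^{2} - 6 t$
$F{\left(w \right)} = 2 w \left(25 + w\right)$ ($F{\left(w \right)} = \left(w + w\right) \left(w + \left(1 + 4\right)^{2}\right) = 2 w \left(w + 5^{2}\right) = 2 w \left(w + 25\right) = 2 w \left(25 + w\right)$)
$F{\left(-2 \right)} S{\left(-6 \right)} 39 = 2 \left(-2\right) \left(25 - 2\right) \left(-5 + \left(-6\right)^{2} - -36\right) 39 = 2 \left(-2\right) 23 \left(-5 + 36 + 36\right) 39 = \left(-92\right) 67 \cdot 39 = \left(-6164\right) 39 = -240396$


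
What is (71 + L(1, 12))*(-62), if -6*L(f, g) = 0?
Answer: -4402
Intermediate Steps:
L(f, g) = 0 (L(f, g) = -1/6*0 = 0)
(71 + L(1, 12))*(-62) = (71 + 0)*(-62) = 71*(-62) = -4402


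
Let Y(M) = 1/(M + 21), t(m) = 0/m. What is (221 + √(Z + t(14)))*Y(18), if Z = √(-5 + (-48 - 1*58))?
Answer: 17/3 + 111^(¼)*√I/39 ≈ 5.7255 + 0.058851*I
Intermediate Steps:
t(m) = 0
Y(M) = 1/(21 + M)
Z = I*√111 (Z = √(-5 + (-48 - 58)) = √(-5 - 106) = √(-111) = I*√111 ≈ 10.536*I)
(221 + √(Z + t(14)))*Y(18) = (221 + √(I*√111 + 0))/(21 + 18) = (221 + √(I*√111))/39 = (221 + 111^(¼)*√I)*(1/39) = 17/3 + 111^(¼)*√I/39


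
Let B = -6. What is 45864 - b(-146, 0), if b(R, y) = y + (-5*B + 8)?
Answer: 45826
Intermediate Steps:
b(R, y) = 38 + y (b(R, y) = y + (-5*(-6) + 8) = y + (30 + 8) = y + 38 = 38 + y)
45864 - b(-146, 0) = 45864 - (38 + 0) = 45864 - 1*38 = 45864 - 38 = 45826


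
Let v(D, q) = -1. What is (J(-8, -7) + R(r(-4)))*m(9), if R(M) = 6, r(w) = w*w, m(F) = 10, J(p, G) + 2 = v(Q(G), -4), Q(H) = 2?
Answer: 30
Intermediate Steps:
J(p, G) = -3 (J(p, G) = -2 - 1 = -3)
r(w) = w²
(J(-8, -7) + R(r(-4)))*m(9) = (-3 + 6)*10 = 3*10 = 30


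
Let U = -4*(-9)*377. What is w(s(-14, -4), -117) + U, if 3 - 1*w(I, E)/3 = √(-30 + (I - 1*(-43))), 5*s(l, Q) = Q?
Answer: 13581 - 3*√305/5 ≈ 13571.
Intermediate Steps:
s(l, Q) = Q/5
U = 13572 (U = 36*377 = 13572)
w(I, E) = 9 - 3*√(13 + I) (w(I, E) = 9 - 3*√(-30 + (I - 1*(-43))) = 9 - 3*√(-30 + (I + 43)) = 9 - 3*√(-30 + (43 + I)) = 9 - 3*√(13 + I))
w(s(-14, -4), -117) + U = (9 - 3*√(13 + (⅕)*(-4))) + 13572 = (9 - 3*√(13 - ⅘)) + 13572 = (9 - 3*√305/5) + 13572 = 13581 - 3*√305/5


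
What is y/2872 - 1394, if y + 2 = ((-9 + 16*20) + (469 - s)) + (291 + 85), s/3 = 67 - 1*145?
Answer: -1000545/718 ≈ -1393.5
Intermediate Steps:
s = -234 (s = 3*(67 - 1*145) = 3*(67 - 145) = 3*(-78) = -234)
y = 1388 (y = -2 + (((-9 + 16*20) + (469 - 1*(-234))) + (291 + 85)) = -2 + (((-9 + 320) + (469 + 234)) + 376) = -2 + ((311 + 703) + 376) = -2 + (1014 + 376) = -2 + 1390 = 1388)
y/2872 - 1394 = 1388/2872 - 1394 = 1388*(1/2872) - 1394 = 347/718 - 1394 = -1000545/718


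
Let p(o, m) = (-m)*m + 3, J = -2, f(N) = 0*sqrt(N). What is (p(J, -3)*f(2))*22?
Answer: 0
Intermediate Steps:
f(N) = 0
p(o, m) = 3 - m**2 (p(o, m) = -m**2 + 3 = 3 - m**2)
(p(J, -3)*f(2))*22 = ((3 - 1*(-3)**2)*0)*22 = ((3 - 1*9)*0)*22 = ((3 - 9)*0)*22 = -6*0*22 = 0*22 = 0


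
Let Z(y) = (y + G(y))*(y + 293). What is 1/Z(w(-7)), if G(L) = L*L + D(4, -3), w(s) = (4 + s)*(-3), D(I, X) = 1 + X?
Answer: 1/26576 ≈ 3.7628e-5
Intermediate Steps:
w(s) = -12 - 3*s
G(L) = -2 + L² (G(L) = L*L + (1 - 3) = L² - 2 = -2 + L²)
Z(y) = (293 + y)*(-2 + y + y²) (Z(y) = (y + (-2 + y²))*(y + 293) = (-2 + y + y²)*(293 + y) = (293 + y)*(-2 + y + y²))
1/Z(w(-7)) = 1/(-586 + (-12 - 3*(-7))³ + 291*(-12 - 3*(-7)) + 294*(-12 - 3*(-7))²) = 1/(-586 + (-12 + 21)³ + 291*(-12 + 21) + 294*(-12 + 21)²) = 1/(-586 + 9³ + 291*9 + 294*9²) = 1/(-586 + 729 + 2619 + 294*81) = 1/(-586 + 729 + 2619 + 23814) = 1/26576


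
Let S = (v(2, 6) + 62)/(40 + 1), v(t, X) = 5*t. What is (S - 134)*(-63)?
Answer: 341586/41 ≈ 8331.4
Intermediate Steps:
S = 72/41 (S = (5*2 + 62)/(40 + 1) = (10 + 62)/41 = 72*(1/41) = 72/41 ≈ 1.7561)
(S - 134)*(-63) = (72/41 - 134)*(-63) = -5422/41*(-63) = 341586/41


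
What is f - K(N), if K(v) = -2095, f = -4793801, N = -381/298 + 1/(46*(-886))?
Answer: -4791706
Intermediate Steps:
N = -7764167/6072644 (N = -381*1/298 + (1/46)*(-1/886) = -381/298 - 1/40756 = -7764167/6072644 ≈ -1.2785)
f - K(N) = -4793801 - 1*(-2095) = -4793801 + 2095 = -4791706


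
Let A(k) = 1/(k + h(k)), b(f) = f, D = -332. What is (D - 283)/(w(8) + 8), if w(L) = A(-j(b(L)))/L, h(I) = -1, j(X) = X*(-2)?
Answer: -73800/961 ≈ -76.795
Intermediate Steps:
j(X) = -2*X
A(k) = 1/(-1 + k) (A(k) = 1/(k - 1) = 1/(-1 + k))
w(L) = 1/(L*(-1 + 2*L)) (w(L) = 1/((-1 - (-2)*L)*L) = 1/((-1 + 2*L)*L) = 1/(L*(-1 + 2*L)))
(D - 283)/(w(8) + 8) = (-332 - 283)/(1/(8*(-1 + 2*8)) + 8) = -615/(1/(8*(-1 + 16)) + 8) = -615/((⅛)/15 + 8) = -615/((⅛)*(1/15) + 8) = -615/(1/120 + 8) = -615/961/120 = -615*120/961 = -73800/961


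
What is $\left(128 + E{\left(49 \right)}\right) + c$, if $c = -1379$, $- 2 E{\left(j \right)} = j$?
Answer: $- \frac{2551}{2} \approx -1275.5$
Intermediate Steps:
$E{\left(j \right)} = - \frac{j}{2}$
$\left(128 + E{\left(49 \right)}\right) + c = \left(128 - \frac{49}{2}\right) - 1379 = \frac{207}{2} - 1379 = - \frac{2551}{2}$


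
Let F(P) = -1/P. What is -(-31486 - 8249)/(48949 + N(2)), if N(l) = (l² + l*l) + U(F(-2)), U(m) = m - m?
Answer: 13245/16319 ≈ 0.81163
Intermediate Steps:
U(m) = 0
N(l) = 2*l² (N(l) = (l² + l*l) + 0 = (l² + l²) + 0 = 2*l² + 0 = 2*l²)
-(-31486 - 8249)/(48949 + N(2)) = -(-31486 - 8249)/(48949 + 2*2²) = -(-39735)/(48949 + 2*4) = -(-39735)/(48949 + 8) = -(-39735)/48957 = -1*(-13245/16319) = 13245/16319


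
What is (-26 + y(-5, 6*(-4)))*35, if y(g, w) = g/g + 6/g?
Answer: -917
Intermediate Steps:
y(g, w) = 1 + 6/g
(-26 + y(-5, 6*(-4)))*35 = (-26 + (6 - 5)/(-5))*35 = (-26 - ⅕*1)*35 = (-26 - ⅕)*35 = -131/5*35 = -917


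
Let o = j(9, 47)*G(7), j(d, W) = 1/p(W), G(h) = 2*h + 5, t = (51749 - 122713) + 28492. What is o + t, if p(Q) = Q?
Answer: -1996165/47 ≈ -42472.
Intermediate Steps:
t = -42472 (t = -70964 + 28492 = -42472)
G(h) = 5 + 2*h
j(d, W) = 1/W
o = 19/47 (o = (5 + 2*7)/47 = (5 + 14)/47 = (1/47)*19 = 19/47 ≈ 0.40426)
o + t = 19/47 - 42472 = -1996165/47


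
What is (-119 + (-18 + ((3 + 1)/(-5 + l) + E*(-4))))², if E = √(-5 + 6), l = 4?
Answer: 21025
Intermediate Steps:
E = 1 (E = √1 = 1)
(-119 + (-18 + ((3 + 1)/(-5 + l) + E*(-4))))² = (-119 + (-18 + ((3 + 1)/(-5 + 4) + 1*(-4))))² = (-119 + (-18 + (4/(-1) - 4)))² = (-119 + (-18 + (4*(-1) - 4)))² = (-119 + (-18 + (-4 - 4)))² = (-119 + (-18 - 8))² = (-119 - 26)² = (-145)² = 21025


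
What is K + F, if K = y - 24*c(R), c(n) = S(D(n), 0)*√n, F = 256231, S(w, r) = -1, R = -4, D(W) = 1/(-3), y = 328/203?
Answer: 52015221/203 + 48*I ≈ 2.5623e+5 + 48.0*I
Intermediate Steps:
y = 328/203 (y = 328*(1/203) = 328/203 ≈ 1.6158)
D(W) = -⅓
c(n) = -√n
K = 328/203 + 48*I (K = 328/203 - (-24)*√(-4) = 328/203 - (-24)*2*I = 328/203 - (-48)*I = 328/203 + 48*I ≈ 1.6158 + 48.0*I)
K + F = (328/203 + 48*I) + 256231 = 52015221/203 + 48*I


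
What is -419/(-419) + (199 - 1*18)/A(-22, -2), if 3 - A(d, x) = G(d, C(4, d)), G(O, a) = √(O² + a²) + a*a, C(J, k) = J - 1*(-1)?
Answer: 4007/25 - 181*√509/25 ≈ -3.0618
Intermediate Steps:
C(J, k) = 1 + J (C(J, k) = J + 1 = 1 + J)
G(O, a) = a² + √(O² + a²) (G(O, a) = √(O² + a²) + a² = a² + √(O² + a²))
A(d, x) = -22 - √(25 + d²) (A(d, x) = 3 - ((1 + 4)² + √(d² + (1 + 4)²)) = 3 - (5² + √(d² + 5²)) = 3 - (25 + √(d² + 25)) = 3 - (25 + √(25 + d²)) = 3 + (-25 - √(25 + d²)) = -22 - √(25 + d²))
-419/(-419) + (199 - 1*18)/A(-22, -2) = -419/(-419) + (199 - 1*18)/(-22 - √(25 + (-22)²)) = -419*(-1/419) + (199 - 18)/(-22 - √(25 + 484)) = 1 + 181/(-22 - √509)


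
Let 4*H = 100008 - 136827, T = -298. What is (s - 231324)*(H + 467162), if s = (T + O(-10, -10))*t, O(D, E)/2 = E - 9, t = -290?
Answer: -61313148459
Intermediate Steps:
O(D, E) = -18 + 2*E (O(D, E) = 2*(E - 9) = 2*(-9 + E) = -18 + 2*E)
H = -36819/4 (H = (100008 - 136827)/4 = (¼)*(-36819) = -36819/4 ≈ -9204.8)
s = 97440 (s = (-298 + (-18 + 2*(-10)))*(-290) = (-298 + (-18 - 20))*(-290) = (-298 - 38)*(-290) = -336*(-290) = 97440)
(s - 231324)*(H + 467162) = (97440 - 231324)*(-36819/4 + 467162) = -133884*1831829/4 = -61313148459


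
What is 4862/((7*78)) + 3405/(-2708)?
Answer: 434891/56868 ≈ 7.6474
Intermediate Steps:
4862/((7*78)) + 3405/(-2708) = 4862/546 + 3405*(-1/2708) = 4862*(1/546) - 3405/2708 = 187/21 - 3405/2708 = 434891/56868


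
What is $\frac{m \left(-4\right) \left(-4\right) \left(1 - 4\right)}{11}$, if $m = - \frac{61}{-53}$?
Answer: $- \frac{2928}{583} \approx -5.0223$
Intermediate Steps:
$m = \frac{61}{53}$ ($m = \left(-61\right) \left(- \frac{1}{53}\right) = \frac{61}{53} \approx 1.1509$)
$\frac{m \left(-4\right) \left(-4\right) \left(1 - 4\right)}{11} = \frac{\frac{61}{53} \left(-4\right) \left(-4\right) \left(1 - 4\right)}{11} = \frac{61 \cdot 16 \left(-3\right)}{53} \cdot \frac{1}{11} = \frac{61}{53} \left(-48\right) \frac{1}{11} = \left(- \frac{2928}{53}\right) \frac{1}{11} = - \frac{2928}{583}$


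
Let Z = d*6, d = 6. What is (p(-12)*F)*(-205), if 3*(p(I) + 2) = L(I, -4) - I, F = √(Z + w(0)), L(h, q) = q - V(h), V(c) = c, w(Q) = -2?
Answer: -2870*√34/3 ≈ -5578.3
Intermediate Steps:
L(h, q) = q - h
Z = 36 (Z = 6*6 = 36)
F = √34 (F = √(36 - 2) = √34 ≈ 5.8309)
p(I) = -10/3 - 2*I/3 (p(I) = -2 + ((-4 - I) - I)/3 = -2 + (-4 - 2*I)/3 = -2 + (-4/3 - 2*I/3) = -10/3 - 2*I/3)
(p(-12)*F)*(-205) = ((-10/3 - ⅔*(-12))*√34)*(-205) = ((-10/3 + 8)*√34)*(-205) = (14*√34/3)*(-205) = -2870*√34/3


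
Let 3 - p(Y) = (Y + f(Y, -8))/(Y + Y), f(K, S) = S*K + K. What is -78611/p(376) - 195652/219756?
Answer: -1439701069/109878 ≈ -13103.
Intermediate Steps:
f(K, S) = K + K*S (f(K, S) = K*S + K = K + K*S)
p(Y) = 6 (p(Y) = 3 - (Y + Y*(1 - 8))/(Y + Y) = 3 - (Y + Y*(-7))/(2*Y) = 3 - (Y - 7*Y)*1/(2*Y) = 3 - (-6*Y)*1/(2*Y) = 3 - 1*(-3) = 3 + 3 = 6)
-78611/p(376) - 195652/219756 = -78611/6 - 195652/219756 = -78611*1/6 - 195652*1/219756 = -78611/6 - 48913/54939 = -1439701069/109878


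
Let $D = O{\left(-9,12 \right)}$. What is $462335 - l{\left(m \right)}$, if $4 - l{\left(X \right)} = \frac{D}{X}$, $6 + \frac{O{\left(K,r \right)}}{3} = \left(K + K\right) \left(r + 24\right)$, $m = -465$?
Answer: $\frac{71661959}{155} \approx 4.6234 \cdot 10^{5}$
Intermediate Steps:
$O{\left(K,r \right)} = -18 + 6 K \left(24 + r\right)$ ($O{\left(K,r \right)} = -18 + 3 \left(K + K\right) \left(r + 24\right) = -18 + 3 \cdot 2 K \left(24 + r\right) = -18 + 6 K \left(24 + r\right)$)
$D = -1962$ ($D = -18 + 144 \left(-9\right) + 6 \left(-9\right) 12 = -18 - 1296 - 648 = -1962$)
$l{\left(X \right)} = 4 + \frac{1962}{X}$ ($l{\left(X \right)} = 4 - - \frac{1962}{X} = 4 + \frac{1962}{X}$)
$462335 - l{\left(m \right)} = 462335 - \left(4 + \frac{1962}{-465}\right) = 462335 - \left(4 + 1962 \left(- \frac{1}{465}\right)\right) = 462335 - \left(4 - \frac{654}{155}\right) = 462335 - - \frac{34}{155} = 462335 + \frac{34}{155} = \frac{71661959}{155}$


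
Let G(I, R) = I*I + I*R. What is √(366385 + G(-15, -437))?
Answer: √373165 ≈ 610.87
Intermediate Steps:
G(I, R) = I² + I*R
√(366385 + G(-15, -437)) = √(366385 - 15*(-15 - 437)) = √(366385 - 15*(-452)) = √(366385 + 6780) = √373165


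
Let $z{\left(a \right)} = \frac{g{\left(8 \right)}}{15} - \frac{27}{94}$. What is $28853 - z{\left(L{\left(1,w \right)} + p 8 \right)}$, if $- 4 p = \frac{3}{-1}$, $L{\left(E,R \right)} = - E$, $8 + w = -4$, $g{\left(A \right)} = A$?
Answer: $\frac{40682383}{1410} \approx 28853.0$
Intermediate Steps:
$w = -12$ ($w = -8 - 4 = -12$)
$p = \frac{3}{4}$ ($p = - \frac{3 \frac{1}{-1}}{4} = - \frac{3 \left(-1\right)}{4} = \left(- \frac{1}{4}\right) \left(-3\right) = \frac{3}{4} \approx 0.75$)
$z{\left(a \right)} = \frac{347}{1410}$ ($z{\left(a \right)} = \frac{8}{15} - \frac{27}{94} = \frac{347}{1410}$)
$28853 - z{\left(L{\left(1,w \right)} + p 8 \right)} = 28853 - \frac{347}{1410} = \frac{40682383}{1410}$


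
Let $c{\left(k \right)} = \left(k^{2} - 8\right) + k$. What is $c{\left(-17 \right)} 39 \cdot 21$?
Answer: $216216$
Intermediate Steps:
$c{\left(k \right)} = -8 + k + k^{2}$ ($c{\left(k \right)} = \left(-8 + k^{2}\right) + k = -8 + k + k^{2}$)
$c{\left(-17 \right)} 39 \cdot 21 = \left(-8 - 17 + \left(-17\right)^{2}\right) 39 \cdot 21 = \left(-8 - 17 + 289\right) 819 = 264 \cdot 819 = 216216$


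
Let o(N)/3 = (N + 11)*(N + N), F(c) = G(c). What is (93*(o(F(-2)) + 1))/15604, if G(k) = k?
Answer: -9951/15604 ≈ -0.63772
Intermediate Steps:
F(c) = c
o(N) = 6*N*(11 + N) (o(N) = 3*((N + 11)*(N + N)) = 3*((11 + N)*(2*N)) = 3*(2*N*(11 + N)) = 6*N*(11 + N))
(93*(o(F(-2)) + 1))/15604 = (93*(6*(-2)*(11 - 2) + 1))/15604 = (93*(6*(-2)*9 + 1))*(1/15604) = (93*(-108 + 1))*(1/15604) = (93*(-107))*(1/15604) = -9951*1/15604 = -9951/15604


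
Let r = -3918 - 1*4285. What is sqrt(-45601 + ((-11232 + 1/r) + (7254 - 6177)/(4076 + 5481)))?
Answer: I*sqrt(349291740559027866899)/78396071 ≈ 238.4*I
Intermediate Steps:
r = -8203 (r = -3918 - 4285 = -8203)
sqrt(-45601 + ((-11232 + 1/r) + (7254 - 6177)/(4076 + 5481))) = sqrt(-45601 + ((-11232 + 1/(-8203)) + (7254 - 6177)/(4076 + 5481))) = sqrt(-45601 + ((-11232 - 1/8203) + 1077/9557)) = sqrt(-45601 + (-92136097/8203 + 1077*(1/9557))) = sqrt(-45601 + (-92136097/8203 + 1077/9557)) = sqrt(-45601 - 880535844398/78396071) = sqrt(-4455475078069/78396071) = I*sqrt(349291740559027866899)/78396071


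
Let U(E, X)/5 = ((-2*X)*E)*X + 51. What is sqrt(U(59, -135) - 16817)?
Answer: 4*I*sqrt(673082) ≈ 3281.7*I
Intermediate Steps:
U(E, X) = 255 - 10*E*X**2 (U(E, X) = 5*(((-2*X)*E)*X + 51) = 5*((-2*E*X)*X + 51) = 5*(-2*E*X**2 + 51) = 5*(51 - 2*E*X**2) = 255 - 10*E*X**2)
sqrt(U(59, -135) - 16817) = sqrt((255 - 10*59*(-135)**2) - 16817) = sqrt((255 - 10*59*18225) - 16817) = sqrt((255 - 10752750) - 16817) = sqrt(-10752495 - 16817) = sqrt(-10769312) = 4*I*sqrt(673082)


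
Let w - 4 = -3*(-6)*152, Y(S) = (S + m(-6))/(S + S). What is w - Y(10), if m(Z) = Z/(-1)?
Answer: 13696/5 ≈ 2739.2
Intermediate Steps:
m(Z) = -Z (m(Z) = Z*(-1) = -Z)
Y(S) = (6 + S)/(2*S) (Y(S) = (S - 1*(-6))/(S + S) = (S + 6)/((2*S)) = (6 + S)*(1/(2*S)) = (6 + S)/(2*S))
w = 2740 (w = 4 - 3*(-6)*152 = 4 + 18*152 = 4 + 2736 = 2740)
w - Y(10) = 2740 - (6 + 10)/(2*10) = 2740 - 16/(2*10) = 2740 - 1*4/5 = 2740 - 4/5 = 13696/5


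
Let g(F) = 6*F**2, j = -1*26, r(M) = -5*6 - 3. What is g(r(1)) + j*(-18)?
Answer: 7002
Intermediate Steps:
r(M) = -33 (r(M) = -30 - 3 = -33)
j = -26
g(r(1)) + j*(-18) = 6*(-33)**2 - 26*(-18) = 6*1089 + 468 = 6534 + 468 = 7002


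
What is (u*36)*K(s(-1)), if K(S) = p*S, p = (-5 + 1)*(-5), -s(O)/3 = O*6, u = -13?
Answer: -168480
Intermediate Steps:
s(O) = -18*O (s(O) = -3*O*6 = -18*O)
p = 20 (p = -4*(-5) = 20)
K(S) = 20*S
(u*36)*K(s(-1)) = (-13*36)*(20*(-18*(-1))) = -9360*18 = -468*360 = -168480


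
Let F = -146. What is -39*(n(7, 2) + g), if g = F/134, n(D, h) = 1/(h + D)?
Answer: 7670/201 ≈ 38.159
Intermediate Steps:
n(D, h) = 1/(D + h)
g = -73/67 (g = -146/134 = -146*1/134 = -73/67 ≈ -1.0896)
-39*(n(7, 2) + g) = -39*(1/(7 + 2) - 73/67) = -39*(1/9 - 73/67) = -39*(⅑ - 73/67) = -39*(-590/603) = 7670/201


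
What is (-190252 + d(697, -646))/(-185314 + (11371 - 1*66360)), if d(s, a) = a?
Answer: 190898/240303 ≈ 0.79440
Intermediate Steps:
(-190252 + d(697, -646))/(-185314 + (11371 - 1*66360)) = (-190252 - 646)/(-185314 + (11371 - 1*66360)) = -190898/(-185314 + (11371 - 66360)) = -190898/(-185314 - 54989) = -190898/(-240303) = -190898*(-1/240303) = 190898/240303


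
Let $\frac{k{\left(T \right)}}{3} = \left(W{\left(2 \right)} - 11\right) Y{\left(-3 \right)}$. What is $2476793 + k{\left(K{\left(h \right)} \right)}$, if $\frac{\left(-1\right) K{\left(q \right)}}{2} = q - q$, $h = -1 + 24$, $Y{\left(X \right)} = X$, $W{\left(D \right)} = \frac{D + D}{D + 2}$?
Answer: $2476883$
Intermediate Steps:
$W{\left(D \right)} = \frac{2 D}{2 + D}$
$h = 23$
$K{\left(q \right)} = 0$ ($K{\left(q \right)} = - 2 \left(q - q\right) = \left(-2\right) 0 = 0$)
$k{\left(T \right)} = 90$ ($k{\left(T \right)} = 3 \left(2 \cdot 2 \frac{1}{2 + 2} - 11\right) \left(-3\right) = 3 \left(2 \cdot 2 \cdot \frac{1}{4} - 11\right) \left(-3\right) = 3 \left(1 - 11\right) \left(-3\right) = 3 \left(\left(-10\right) \left(-3\right)\right) = 3 \cdot 30 = 90$)
$2476793 + k{\left(K{\left(h \right)} \right)} = 2476793 + 90 = 2476883$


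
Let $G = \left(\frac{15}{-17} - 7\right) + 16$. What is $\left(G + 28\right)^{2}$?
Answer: $\frac{376996}{289} \approx 1304.5$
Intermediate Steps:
$G = \frac{138}{17}$ ($G = \left(15 \left(- \frac{1}{17}\right) - 7\right) + 16 = \left(- \frac{15}{17} - 7\right) + 16 = - \frac{134}{17} + 16 = \frac{138}{17} \approx 8.1176$)
$\left(G + 28\right)^{2} = \left(\frac{138}{17} + 28\right)^{2} = \left(\frac{614}{17}\right)^{2} = \frac{376996}{289}$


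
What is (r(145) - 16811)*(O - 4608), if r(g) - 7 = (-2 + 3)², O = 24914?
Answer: -341201718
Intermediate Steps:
r(g) = 8 (r(g) = 7 + (-2 + 3)² = 7 + 1² = 7 + 1 = 8)
(r(145) - 16811)*(O - 4608) = (8 - 16811)*(24914 - 4608) = -16803*20306 = -341201718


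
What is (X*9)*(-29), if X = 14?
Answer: -3654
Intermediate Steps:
(X*9)*(-29) = (14*9)*(-29) = 126*(-29) = -3654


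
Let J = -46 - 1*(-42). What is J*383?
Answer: -1532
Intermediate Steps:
J = -4 (J = -46 + 42 = -4)
J*383 = -4*383 = -1532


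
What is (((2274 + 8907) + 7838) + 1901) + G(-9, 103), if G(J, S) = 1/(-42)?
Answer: 878639/42 ≈ 20920.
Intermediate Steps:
G(J, S) = -1/42
(((2274 + 8907) + 7838) + 1901) + G(-9, 103) = (((2274 + 8907) + 7838) + 1901) - 1/42 = ((11181 + 7838) + 1901) - 1/42 = (19019 + 1901) - 1/42 = 20920 - 1/42 = 878639/42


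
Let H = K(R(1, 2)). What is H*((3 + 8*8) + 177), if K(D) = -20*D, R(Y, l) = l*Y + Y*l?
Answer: -19520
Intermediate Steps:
R(Y, l) = 2*Y*l (R(Y, l) = Y*l + Y*l = 2*Y*l)
H = -80 (H = -40*2 = -20*4 = -80)
H*((3 + 8*8) + 177) = -80*((3 + 8*8) + 177) = -80*((3 + 64) + 177) = -80*(67 + 177) = -80*244 = -19520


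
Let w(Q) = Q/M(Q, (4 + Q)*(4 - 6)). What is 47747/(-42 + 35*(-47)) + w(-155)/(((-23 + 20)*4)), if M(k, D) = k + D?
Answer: -11994889/425124 ≈ -28.215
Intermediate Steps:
M(k, D) = D + k
w(Q) = Q/(-8 - Q) (w(Q) = Q/((4 + Q)*(4 - 6) + Q) = Q/((4 + Q)*(-2) + Q) = Q/((-8 - 2*Q) + Q) = Q/(-8 - Q))
47747/(-42 + 35*(-47)) + w(-155)/(((-23 + 20)*4)) = 47747/(-42 + 35*(-47)) + (-155/(-8 - 1*(-155)))/(((-23 + 20)*4)) = 47747/(-42 - 1645) + (-155/(-8 + 155))/((-3*4)) = 47747/(-1687) - 155/147/(-12) = 47747*(-1/1687) - 155*1/147*(-1/12) = -6821/241 - 155/147*(-1/12) = -6821/241 + 155/1764 = -11994889/425124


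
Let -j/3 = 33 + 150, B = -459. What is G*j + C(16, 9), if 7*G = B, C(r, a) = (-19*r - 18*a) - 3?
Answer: 248708/7 ≈ 35530.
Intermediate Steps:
C(r, a) = -3 - 19*r - 18*a
G = -459/7 (G = (⅐)*(-459) = -459/7 ≈ -65.571)
j = -549 (j = -3*(33 + 150) = -3*183 = -549)
G*j + C(16, 9) = -459/7*(-549) + (-3 - 19*16 - 18*9) = 251991/7 + (-3 - 304 - 162) = 251991/7 - 469 = 248708/7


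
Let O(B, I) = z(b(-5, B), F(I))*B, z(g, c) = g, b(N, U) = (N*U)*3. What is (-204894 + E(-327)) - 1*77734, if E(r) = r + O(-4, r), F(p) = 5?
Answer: -283195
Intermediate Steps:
b(N, U) = 3*N*U
O(B, I) = -15*B² (O(B, I) = (3*(-5)*B)*B = (-15*B)*B = -15*B²)
E(r) = -240 + r (E(r) = r - 15*(-4)² = r - 15*16 = r - 240 = -240 + r)
(-204894 + E(-327)) - 1*77734 = (-204894 + (-240 - 327)) - 1*77734 = (-204894 - 567) - 77734 = -205461 - 77734 = -283195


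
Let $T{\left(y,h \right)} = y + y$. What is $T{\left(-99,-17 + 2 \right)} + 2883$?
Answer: $2685$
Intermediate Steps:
$T{\left(y,h \right)} = 2 y$
$T{\left(-99,-17 + 2 \right)} + 2883 = 2 \left(-99\right) + 2883 = -198 + 2883 = 2685$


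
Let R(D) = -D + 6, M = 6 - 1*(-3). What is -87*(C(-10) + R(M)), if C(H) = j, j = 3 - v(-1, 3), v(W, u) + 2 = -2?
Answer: -348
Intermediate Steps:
v(W, u) = -4 (v(W, u) = -2 - 2 = -4)
M = 9 (M = 6 + 3 = 9)
j = 7 (j = 3 - 1*(-4) = 3 + 4 = 7)
R(D) = 6 - D
C(H) = 7
-87*(C(-10) + R(M)) = -87*(7 + (6 - 1*9)) = -87*(7 + (6 - 9)) = -87*(7 - 3) = -87*4 = -348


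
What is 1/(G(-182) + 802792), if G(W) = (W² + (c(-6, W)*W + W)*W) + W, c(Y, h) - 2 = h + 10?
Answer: -1/4762222 ≈ -2.0999e-7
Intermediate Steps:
c(Y, h) = 12 + h (c(Y, h) = 2 + (h + 10) = 2 + (10 + h) = 12 + h)
G(W) = W + W² + W*(W + W*(12 + W)) (G(W) = (W² + ((12 + W)*W + W)*W) + W = (W² + (W*(12 + W) + W)*W) + W = (W² + (W + W*(12 + W))*W) + W = (W² + W*(W + W*(12 + W))) + W = W + W² + W*(W + W*(12 + W)))
1/(G(-182) + 802792) = 1/(-182*(1 + (-182)² + 14*(-182)) + 802792) = 1/(-182*(1 + 33124 - 2548) + 802792) = 1/(-182*30577 + 802792) = 1/(-5565014 + 802792) = 1/(-4762222) = -1/4762222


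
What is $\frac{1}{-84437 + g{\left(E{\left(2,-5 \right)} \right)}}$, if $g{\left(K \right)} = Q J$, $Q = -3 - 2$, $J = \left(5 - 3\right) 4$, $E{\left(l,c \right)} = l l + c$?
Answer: $- \frac{1}{84477} \approx -1.1838 \cdot 10^{-5}$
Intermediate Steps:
$E{\left(l,c \right)} = c + l^{2}$ ($E{\left(l,c \right)} = l^{2} + c = c + l^{2}$)
$J = 8$ ($J = 2 \cdot 4 = 8$)
$Q = -5$ ($Q = -3 - 2 = -5$)
$g{\left(K \right)} = -40$ ($g{\left(K \right)} = \left(-5\right) 8 = -40$)
$\frac{1}{-84437 + g{\left(E{\left(2,-5 \right)} \right)}} = \frac{1}{-84437 - 40} = \frac{1}{-84477} = - \frac{1}{84477}$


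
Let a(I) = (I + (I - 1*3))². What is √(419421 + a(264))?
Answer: √695046 ≈ 833.69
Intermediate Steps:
a(I) = (-3 + 2*I)² (a(I) = (I + (I - 3))² = (I + (-3 + I))² = (-3 + 2*I)²)
√(419421 + a(264)) = √(419421 + (-3 + 2*264)²) = √(419421 + (-3 + 528)²) = √(419421 + 525²) = √(419421 + 275625) = √695046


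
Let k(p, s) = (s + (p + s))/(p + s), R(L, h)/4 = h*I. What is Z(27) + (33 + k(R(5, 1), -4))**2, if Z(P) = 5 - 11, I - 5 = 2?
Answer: 40993/36 ≈ 1138.7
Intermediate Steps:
I = 7 (I = 5 + 2 = 7)
Z(P) = -6
R(L, h) = 28*h (R(L, h) = 4*(h*7) = 4*(7*h) = 28*h)
k(p, s) = (p + 2*s)/(p + s)
Z(27) + (33 + k(R(5, 1), -4))**2 = -6 + (33 + (28*1 + 2*(-4))/(28*1 - 4))**2 = -6 + (33 + (28 - 8)/(28 - 4))**2 = -6 + (33 + 20/24)**2 = -6 + (33 + (1/24)*20)**2 = -6 + (33 + 5/6)**2 = -6 + (203/6)**2 = -6 + 41209/36 = 40993/36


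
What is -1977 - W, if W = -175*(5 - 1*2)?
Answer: -1452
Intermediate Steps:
W = -525 (W = -175*(5 - 2) = -175*3 = -525)
-1977 - W = -1977 - 1*(-525) = -1977 + 525 = -1452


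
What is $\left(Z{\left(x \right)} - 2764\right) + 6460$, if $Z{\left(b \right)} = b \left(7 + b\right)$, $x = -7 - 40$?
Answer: $5576$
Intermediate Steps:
$x = -47$ ($x = -7 - 40 = -47$)
$\left(Z{\left(x \right)} - 2764\right) + 6460 = \left(- 47 \left(7 - 47\right) - 2764\right) + 6460 = \left(\left(-47\right) \left(-40\right) - 2764\right) + 6460 = \left(1880 - 2764\right) + 6460 = -884 + 6460 = 5576$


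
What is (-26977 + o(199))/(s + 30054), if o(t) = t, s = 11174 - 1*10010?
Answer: -4463/5203 ≈ -0.85777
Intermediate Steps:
s = 1164 (s = 11174 - 10010 = 1164)
(-26977 + o(199))/(s + 30054) = (-26977 + 199)/(1164 + 30054) = -26778/31218 = -26778*1/31218 = -4463/5203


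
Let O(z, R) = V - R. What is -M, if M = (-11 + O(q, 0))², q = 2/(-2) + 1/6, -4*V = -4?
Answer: -100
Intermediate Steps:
V = 1 (V = -¼*(-4) = 1)
q = -⅚ (q = 2*(-½) + 1*(⅙) = -1 + ⅙ = -⅚ ≈ -0.83333)
O(z, R) = 1 - R
M = 100 (M = (-11 + (1 - 1*0))² = (-11 + (1 + 0))² = (-11 + 1)² = (-10)² = 100)
-M = -1*100 = -100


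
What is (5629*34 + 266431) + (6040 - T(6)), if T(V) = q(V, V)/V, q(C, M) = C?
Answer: 463856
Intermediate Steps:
T(V) = 1 (T(V) = V/V = 1)
(5629*34 + 266431) + (6040 - T(6)) = (5629*34 + 266431) + (6040 - 1*1) = (191386 + 266431) + (6040 - 1) = 457817 + 6039 = 463856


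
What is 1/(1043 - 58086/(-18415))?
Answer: 18415/19264931 ≈ 0.00095588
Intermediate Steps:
1/(1043 - 58086/(-18415)) = 1/(1043 - 58086*(-1/18415)) = 1/(1043 + 58086/18415) = 1/(19264931/18415) = 18415/19264931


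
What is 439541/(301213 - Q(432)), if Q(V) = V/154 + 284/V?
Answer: 3655222956/2504858513 ≈ 1.4593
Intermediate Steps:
Q(V) = 284/V + V/154 (Q(V) = V*(1/154) + 284/V = V/154 + 284/V = 284/V + V/154)
439541/(301213 - Q(432)) = 439541/(301213 - (284/432 + (1/154)*432)) = 439541/(301213 - (284*(1/432) + 216/77)) = 439541/(301213 - (71/108 + 216/77)) = 439541/(301213 - 1*28795/8316) = 439541/(301213 - 28795/8316) = 439541/(2504858513/8316) = 439541*(8316/2504858513) = 3655222956/2504858513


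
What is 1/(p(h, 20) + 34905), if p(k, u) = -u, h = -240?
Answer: 1/34885 ≈ 2.8666e-5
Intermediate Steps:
1/(p(h, 20) + 34905) = 1/(-1*20 + 34905) = 1/(-20 + 34905) = 1/34885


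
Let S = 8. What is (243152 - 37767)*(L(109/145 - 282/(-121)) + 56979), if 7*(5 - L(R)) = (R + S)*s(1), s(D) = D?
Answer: 41066997873731/3509 ≈ 1.1703e+10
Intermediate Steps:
L(R) = 27/7 - R/7 (L(R) = 5 - (R + 8)/7 = 5 - (8 + R)/7 = 5 + (-8/7 - R/7) = 27/7 - R/7)
(243152 - 37767)*(L(109/145 - 282/(-121)) + 56979) = (243152 - 37767)*((27/7 - (109/145 - 282/(-121))/7) + 56979) = 205385*((27/7 - (109*(1/145) - 282*(-1/121))/7) + 56979) = 205385*((27/7 - (109/145 + 282/121)/7) + 56979) = 205385*((27/7 - ⅐*54079/17545) + 56979) = 205385*((27/7 - 54079/122815) + 56979) = 205385*(59948/17545 + 56979) = 205385*(999756503/17545) = 41066997873731/3509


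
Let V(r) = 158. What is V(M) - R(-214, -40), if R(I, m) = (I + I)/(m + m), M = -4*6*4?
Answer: 3053/20 ≈ 152.65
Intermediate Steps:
M = -96 (M = -24*4 = -96)
R(I, m) = I/m (R(I, m) = (2*I)/((2*m)) = (2*I)*(1/(2*m)) = I/m)
V(M) - R(-214, -40) = 158 - (-214)/(-40) = 158 - (-214)*(-1)/40 = 158 - 1*107/20 = 158 - 107/20 = 3053/20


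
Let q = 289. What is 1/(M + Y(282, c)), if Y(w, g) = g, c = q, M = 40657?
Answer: 1/40946 ≈ 2.4422e-5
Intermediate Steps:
c = 289
1/(M + Y(282, c)) = 1/(40657 + 289) = 1/40946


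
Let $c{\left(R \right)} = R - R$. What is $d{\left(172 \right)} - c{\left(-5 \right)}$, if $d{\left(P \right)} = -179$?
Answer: $-179$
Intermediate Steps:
$c{\left(R \right)} = 0$
$d{\left(172 \right)} - c{\left(-5 \right)} = -179 - 0 = -179 + 0 = -179$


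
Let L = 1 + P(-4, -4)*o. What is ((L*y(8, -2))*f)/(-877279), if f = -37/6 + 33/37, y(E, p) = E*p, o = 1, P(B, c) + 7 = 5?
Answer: 9368/97377969 ≈ 9.6202e-5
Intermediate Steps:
P(B, c) = -2 (P(B, c) = -7 + 5 = -2)
L = -1 (L = 1 - 2*1 = 1 - 2 = -1)
f = -1171/222 (f = -37*⅙ + 33*(1/37) = -37/6 + 33/37 = -1171/222 ≈ -5.2748)
((L*y(8, -2))*f)/(-877279) = (-8*(-2)*(-1171/222))/(-877279) = (-1*(-16)*(-1171/222))*(-1/877279) = (16*(-1171/222))*(-1/877279) = -9368/111*(-1/877279) = 9368/97377969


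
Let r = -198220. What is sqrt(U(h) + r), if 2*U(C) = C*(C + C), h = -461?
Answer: 3*sqrt(1589) ≈ 119.59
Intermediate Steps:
U(C) = C**2 (U(C) = (C*(C + C))/2 = (C*(2*C))/2 = (2*C**2)/2 = C**2)
sqrt(U(h) + r) = sqrt((-461)**2 - 198220) = sqrt(212521 - 198220) = sqrt(14301) = 3*sqrt(1589)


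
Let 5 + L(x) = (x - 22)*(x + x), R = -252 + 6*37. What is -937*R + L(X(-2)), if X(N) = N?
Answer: 28201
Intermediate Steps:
R = -30 (R = -252 + 222 = -30)
L(x) = -5 + 2*x*(-22 + x) (L(x) = -5 + (x - 22)*(x + x) = -5 + (-22 + x)*(2*x) = -5 + 2*x*(-22 + x))
-937*R + L(X(-2)) = -937*(-30) + (-5 - 44*(-2) + 2*(-2)²) = 28110 + (-5 + 88 + 2*4) = 28110 + (-5 + 88 + 8) = 28110 + 91 = 28201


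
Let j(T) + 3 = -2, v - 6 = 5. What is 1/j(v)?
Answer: -⅕ ≈ -0.20000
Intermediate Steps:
v = 11 (v = 6 + 5 = 11)
j(T) = -5 (j(T) = -3 - 2 = -5)
1/j(v) = 1/(-5) = -⅕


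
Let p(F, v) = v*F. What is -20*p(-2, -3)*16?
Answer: -1920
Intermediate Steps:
p(F, v) = F*v
-20*p(-2, -3)*16 = -(-40)*(-3)*16 = -20*6*16 = -120*16 = -1920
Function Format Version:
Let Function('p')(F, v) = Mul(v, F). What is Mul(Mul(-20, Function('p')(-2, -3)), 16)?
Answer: -1920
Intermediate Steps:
Function('p')(F, v) = Mul(F, v)
Mul(Mul(-20, Function('p')(-2, -3)), 16) = Mul(Mul(-20, Mul(-2, -3)), 16) = Mul(Mul(-20, 6), 16) = Mul(-120, 16) = -1920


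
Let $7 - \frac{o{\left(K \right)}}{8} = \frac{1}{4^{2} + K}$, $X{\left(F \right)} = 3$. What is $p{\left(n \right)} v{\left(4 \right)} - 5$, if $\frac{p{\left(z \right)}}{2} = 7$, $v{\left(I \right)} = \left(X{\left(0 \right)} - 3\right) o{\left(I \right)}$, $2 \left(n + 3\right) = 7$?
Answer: $-5$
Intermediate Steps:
$n = \frac{1}{2}$ ($n = -3 + \frac{1}{2} \cdot 7 = -3 + \frac{7}{2} = \frac{1}{2} \approx 0.5$)
$o{\left(K \right)} = 56 - \frac{8}{16 + K}$ ($o{\left(K \right)} = 56 - \frac{8}{4^{2} + K} = 56 - \frac{8}{16 + K}$)
$v{\left(I \right)} = 0$ ($v{\left(I \right)} = \left(3 - 3\right) \frac{8 \left(111 + 7 I\right)}{16 + I} = 0 \frac{8 \left(111 + 7 I\right)}{16 + I} = 0$)
$p{\left(z \right)} = 14$ ($p{\left(z \right)} = 2 \cdot 7 = 14$)
$p{\left(n \right)} v{\left(4 \right)} - 5 = 14 \cdot 0 - 5 = 0 - 5 = -5$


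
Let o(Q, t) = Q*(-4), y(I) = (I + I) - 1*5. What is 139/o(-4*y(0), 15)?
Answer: -139/80 ≈ -1.7375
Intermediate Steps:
y(I) = -5 + 2*I (y(I) = 2*I - 5 = -5 + 2*I)
o(Q, t) = -4*Q
139/o(-4*y(0), 15) = 139/((-(-16)*(-5 + 2*0))) = 139/((-(-16)*(-5 + 0))) = 139/((-(-16)*(-5))) = 139/((-4*20)) = 139/(-80) = 139*(-1/80) = -139/80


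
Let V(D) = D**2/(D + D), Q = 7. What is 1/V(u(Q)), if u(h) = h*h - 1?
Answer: 1/24 ≈ 0.041667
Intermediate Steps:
u(h) = -1 + h**2 (u(h) = h**2 - 1 = -1 + h**2)
V(D) = D/2 (V(D) = D**2/((2*D)) = (1/(2*D))*D**2 = D/2)
1/V(u(Q)) = 1/((-1 + 7**2)/2) = 1/((-1 + 49)/2) = 1/((1/2)*48) = 1/24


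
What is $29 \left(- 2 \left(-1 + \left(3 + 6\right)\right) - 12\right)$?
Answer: $-812$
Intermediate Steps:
$29 \left(- 2 \left(-1 + \left(3 + 6\right)\right) - 12\right) = 29 \left(- 2 \left(-1 + 9\right) - 12\right) = 29 \left(\left(-2\right) 8 - 12\right) = 29 \left(-16 - 12\right) = 29 \left(-28\right) = -812$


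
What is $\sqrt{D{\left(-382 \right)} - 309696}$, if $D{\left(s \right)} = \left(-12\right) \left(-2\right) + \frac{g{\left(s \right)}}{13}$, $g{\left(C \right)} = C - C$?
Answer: $6 i \sqrt{8602} \approx 556.48 i$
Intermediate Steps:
$g{\left(C \right)} = 0$
$D{\left(s \right)} = 24$ ($D{\left(s \right)} = \left(-12\right) \left(-2\right) + \frac{0}{13} = 24 + 0 \cdot \frac{1}{13} = 24 + 0 = 24$)
$\sqrt{D{\left(-382 \right)} - 309696} = \sqrt{24 - 309696} = \sqrt{-309672} = 6 i \sqrt{8602}$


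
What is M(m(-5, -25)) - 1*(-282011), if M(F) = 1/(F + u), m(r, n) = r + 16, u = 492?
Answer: 141851534/503 ≈ 2.8201e+5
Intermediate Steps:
m(r, n) = 16 + r
M(F) = 1/(492 + F) (M(F) = 1/(F + 492) = 1/(492 + F))
M(m(-5, -25)) - 1*(-282011) = 1/(492 + (16 - 5)) - 1*(-282011) = 1/(492 + 11) + 282011 = 1/503 + 282011 = 141851534/503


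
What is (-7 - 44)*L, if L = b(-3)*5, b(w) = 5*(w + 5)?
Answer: -2550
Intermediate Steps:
b(w) = 25 + 5*w (b(w) = 5*(5 + w) = 25 + 5*w)
L = 50 (L = (25 + 5*(-3))*5 = (25 - 15)*5 = 10*5 = 50)
(-7 - 44)*L = (-7 - 44)*50 = -51*50 = -2550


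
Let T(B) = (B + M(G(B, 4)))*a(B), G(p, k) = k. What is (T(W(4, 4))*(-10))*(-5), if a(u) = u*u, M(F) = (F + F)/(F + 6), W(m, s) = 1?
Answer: 90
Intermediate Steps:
M(F) = 2*F/(6 + F) (M(F) = (2*F)/(6 + F) = 2*F/(6 + F))
a(u) = u²
T(B) = B²*(⅘ + B) (T(B) = (B + 2*4/(6 + 4))*B² = (B + 2*4/10)*B² = (B + 2*4*(⅒))*B² = (B + ⅘)*B² = (⅘ + B)*B² = B²*(⅘ + B))
(T(W(4, 4))*(-10))*(-5) = ((1²*(⅘ + 1))*(-10))*(-5) = ((1*(9/5))*(-10))*(-5) = ((9/5)*(-10))*(-5) = -18*(-5) = 90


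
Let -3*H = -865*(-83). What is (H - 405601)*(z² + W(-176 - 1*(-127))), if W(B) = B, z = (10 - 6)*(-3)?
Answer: -122416810/3 ≈ -4.0806e+7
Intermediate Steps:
z = -12 (z = 4*(-3) = -12)
H = -71795/3 (H = -(-865)*(-83)/3 = -⅓*71795 = -71795/3 ≈ -23932.)
(H - 405601)*(z² + W(-176 - 1*(-127))) = (-71795/3 - 405601)*((-12)² + (-176 - 1*(-127))) = -1288598*(144 + (-176 + 127))/3 = -1288598*(144 - 49)/3 = -1288598/3*95 = -122416810/3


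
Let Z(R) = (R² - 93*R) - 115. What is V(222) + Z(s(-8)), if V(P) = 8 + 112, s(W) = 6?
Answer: -517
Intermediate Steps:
V(P) = 120
Z(R) = -115 + R² - 93*R
V(222) + Z(s(-8)) = 120 + (-115 + 6² - 93*6) = 120 + (-115 + 36 - 558) = 120 - 637 = -517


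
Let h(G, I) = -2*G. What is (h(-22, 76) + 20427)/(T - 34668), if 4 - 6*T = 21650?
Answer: -61413/114827 ≈ -0.53483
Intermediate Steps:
T = -10823/3 (T = ⅔ - ⅙*21650 = ⅔ - 10825/3 = -10823/3 ≈ -3607.7)
(h(-22, 76) + 20427)/(T - 34668) = (-2*(-22) + 20427)/(-10823/3 - 34668) = (44 + 20427)/(-114827/3) = 20471*(-3/114827) = -61413/114827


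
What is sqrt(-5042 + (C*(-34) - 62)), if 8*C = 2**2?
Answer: 3*I*sqrt(569) ≈ 71.561*I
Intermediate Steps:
C = 1/2 (C = (1/8)*2**2 = (1/8)*4 = 1/2 ≈ 0.50000)
sqrt(-5042 + (C*(-34) - 62)) = sqrt(-5042 + ((1/2)*(-34) - 62)) = sqrt(-5042 + (-17 - 62)) = sqrt(-5042 - 79) = sqrt(-5121) = 3*I*sqrt(569)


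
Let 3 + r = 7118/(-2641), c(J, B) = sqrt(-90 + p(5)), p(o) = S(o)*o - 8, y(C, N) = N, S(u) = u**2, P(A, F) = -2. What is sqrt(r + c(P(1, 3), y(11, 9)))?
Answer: sqrt(-39723281 + 20924643*sqrt(3))/2641 ≈ 0.70643*I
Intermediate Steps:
p(o) = -8 + o**3 (p(o) = o**2*o - 8 = o**3 - 8 = -8 + o**3)
c(J, B) = 3*sqrt(3) (c(J, B) = sqrt(-90 + (-8 + 5**3)) = sqrt(-90 + (-8 + 125)) = sqrt(-90 + 117) = sqrt(27) = 3*sqrt(3))
r = -15041/2641 (r = -3 + 7118/(-2641) = -3 + 7118*(-1/2641) = -3 - 7118/2641 = -15041/2641 ≈ -5.6952)
sqrt(r + c(P(1, 3), y(11, 9))) = sqrt(-15041/2641 + 3*sqrt(3))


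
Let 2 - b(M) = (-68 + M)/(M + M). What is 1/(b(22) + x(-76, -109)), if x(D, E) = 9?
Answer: 22/265 ≈ 0.083019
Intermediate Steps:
b(M) = 2 - (-68 + M)/(2*M) (b(M) = 2 - (-68 + M)/(M + M) = 2 - (-68 + M)/(2*M))
1/(b(22) + x(-76, -109)) = 1/((3/2 + 34/22) + 9) = 1/((3/2 + 34*(1/22)) + 9) = 1/((3/2 + 17/11) + 9) = 1/(67/22 + 9) = 1/(265/22) = 22/265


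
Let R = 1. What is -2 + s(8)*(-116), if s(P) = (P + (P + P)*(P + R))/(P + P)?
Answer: -1104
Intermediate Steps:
s(P) = (P + 2*P*(1 + P))/(2*P) (s(P) = (P + (P + P)*(P + 1))/(P + P) = (P + (2*P)*(1 + P))/((2*P)) = (P + 2*P*(1 + P))*(1/(2*P)) = (P + 2*P*(1 + P))/(2*P))
-2 + s(8)*(-116) = -2 + (3/2 + 8)*(-116) = -2 + (19/2)*(-116) = -2 - 1102 = -1104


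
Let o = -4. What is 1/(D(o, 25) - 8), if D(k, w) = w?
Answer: 1/17 ≈ 0.058824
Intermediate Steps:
1/(D(o, 25) - 8) = 1/(25 - 8) = 1/17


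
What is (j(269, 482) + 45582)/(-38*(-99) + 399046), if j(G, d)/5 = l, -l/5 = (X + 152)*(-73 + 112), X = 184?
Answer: -141009/201404 ≈ -0.70013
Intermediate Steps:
l = -65520 (l = -5*(184 + 152)*(-73 + 112) = -1680*39 = -5*13104 = -65520)
j(G, d) = -327600 (j(G, d) = 5*(-65520) = -327600)
(j(269, 482) + 45582)/(-38*(-99) + 399046) = (-327600 + 45582)/(-38*(-99) + 399046) = -282018/(3762 + 399046) = -282018/402808 = -282018*1/402808 = -141009/201404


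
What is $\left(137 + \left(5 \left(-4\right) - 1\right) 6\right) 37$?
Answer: $407$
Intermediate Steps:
$\left(137 + \left(5 \left(-4\right) - 1\right) 6\right) 37 = \left(137 + \left(-20 - 1\right) 6\right) 37 = \left(137 - 126\right) 37 = 11 \cdot 37 = 407$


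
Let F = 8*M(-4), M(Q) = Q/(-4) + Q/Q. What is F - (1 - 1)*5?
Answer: 16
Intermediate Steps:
M(Q) = 1 - Q/4 (M(Q) = Q*(-1/4) + 1 = -Q/4 + 1 = 1 - Q/4)
F = 16 (F = 8*(1 - 1/4*(-4)) = 8*(1 + 1) = 8*2 = 16)
F - (1 - 1)*5 = 16 - (1 - 1)*5 = 16 - 1*0*5 = 16 + 0*5 = 16 + 0 = 16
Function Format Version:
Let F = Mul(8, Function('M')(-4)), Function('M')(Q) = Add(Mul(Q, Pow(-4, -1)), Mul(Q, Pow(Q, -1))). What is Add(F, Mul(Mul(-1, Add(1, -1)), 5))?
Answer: 16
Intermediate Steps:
Function('M')(Q) = Add(1, Mul(Rational(-1, 4), Q)) (Function('M')(Q) = Add(Mul(Q, Rational(-1, 4)), 1) = Add(Mul(Rational(-1, 4), Q), 1) = Add(1, Mul(Rational(-1, 4), Q)))
F = 16 (F = Mul(8, Add(1, Mul(Rational(-1, 4), -4))) = Mul(8, Add(1, 1)) = Mul(8, 2) = 16)
Add(F, Mul(Mul(-1, Add(1, -1)), 5)) = Add(16, Mul(Mul(-1, Add(1, -1)), 5)) = Add(16, Mul(Mul(-1, 0), 5)) = Add(16, Mul(0, 5)) = Add(16, 0) = 16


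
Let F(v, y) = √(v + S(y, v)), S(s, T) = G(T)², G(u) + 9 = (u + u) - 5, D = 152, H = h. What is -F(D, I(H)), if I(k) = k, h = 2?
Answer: -2*√21063 ≈ -290.26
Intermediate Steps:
H = 2
G(u) = -14 + 2*u (G(u) = -9 + ((u + u) - 5) = -9 + (2*u - 5) = -9 + (-5 + 2*u) = -14 + 2*u)
S(s, T) = (-14 + 2*T)²
F(v, y) = √(v + 4*(-7 + v)²)
-F(D, I(H)) = -√(152 + 4*(-7 + 152)²) = -√(152 + 4*145²) = -√(152 + 4*21025) = -√(152 + 84100) = -√84252 = -2*√21063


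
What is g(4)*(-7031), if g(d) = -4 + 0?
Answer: 28124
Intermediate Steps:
g(d) = -4
g(4)*(-7031) = -4*(-7031) = 28124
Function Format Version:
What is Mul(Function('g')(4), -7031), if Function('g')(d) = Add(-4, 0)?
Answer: 28124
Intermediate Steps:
Function('g')(d) = -4
Mul(Function('g')(4), -7031) = Mul(-4, -7031) = 28124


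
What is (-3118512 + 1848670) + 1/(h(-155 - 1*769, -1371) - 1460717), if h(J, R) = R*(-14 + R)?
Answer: -556340637355/438118 ≈ -1.2698e+6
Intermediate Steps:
(-3118512 + 1848670) + 1/(h(-155 - 1*769, -1371) - 1460717) = (-3118512 + 1848670) + 1/(-1371*(-14 - 1371) - 1460717) = -1269842 + 1/(-1371*(-1385) - 1460717) = -1269842 + 1/(1898835 - 1460717) = -1269842 + 1/438118 = -556340637355/438118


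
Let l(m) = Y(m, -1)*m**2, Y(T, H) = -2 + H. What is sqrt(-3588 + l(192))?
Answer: 2*I*sqrt(28545) ≈ 337.91*I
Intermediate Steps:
l(m) = -3*m**2 (l(m) = (-2 - 1)*m**2 = -3*m**2)
sqrt(-3588 + l(192)) = sqrt(-3588 - 3*192**2) = sqrt(-3588 - 3*36864) = sqrt(-3588 - 110592) = sqrt(-114180) = 2*I*sqrt(28545)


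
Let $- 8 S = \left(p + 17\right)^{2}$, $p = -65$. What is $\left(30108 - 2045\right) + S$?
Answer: $27775$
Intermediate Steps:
$S = -288$ ($S = - \frac{\left(-65 + 17\right)^{2}}{8} = - \frac{\left(-48\right)^{2}}{8} = \left(- \frac{1}{8}\right) 2304 = -288$)
$\left(30108 - 2045\right) + S = \left(30108 - 2045\right) - 288 = 28063 - 288 = 27775$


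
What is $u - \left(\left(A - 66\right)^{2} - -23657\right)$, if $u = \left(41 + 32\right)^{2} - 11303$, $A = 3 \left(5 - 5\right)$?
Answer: $-33987$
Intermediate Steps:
$A = 0$ ($A = 3 \cdot 0 = 0$)
$u = -5974$ ($u = 73^{2} - 11303 = 5329 - 11303 = -5974$)
$u - \left(\left(A - 66\right)^{2} - -23657\right) = -5974 - \left(\left(0 - 66\right)^{2} - -23657\right) = -5974 - \left(\left(-66\right)^{2} + 23657\right) = -5974 - \left(4356 + 23657\right) = -5974 - 28013 = -33987$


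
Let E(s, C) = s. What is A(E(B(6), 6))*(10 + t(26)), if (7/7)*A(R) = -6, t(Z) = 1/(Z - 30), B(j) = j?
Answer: -117/2 ≈ -58.500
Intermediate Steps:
t(Z) = 1/(-30 + Z)
A(R) = -6
A(E(B(6), 6))*(10 + t(26)) = -6*(10 + 1/(-30 + 26)) = -6*(10 + 1/(-4)) = -6*(10 - ¼) = -6*39/4 = -117/2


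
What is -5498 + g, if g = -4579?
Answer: -10077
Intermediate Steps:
-5498 + g = -5498 - 4579 = -10077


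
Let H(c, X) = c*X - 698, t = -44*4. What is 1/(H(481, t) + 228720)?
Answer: 1/143366 ≈ 6.9752e-6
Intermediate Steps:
t = -176
H(c, X) = -698 + X*c (H(c, X) = X*c - 698 = -698 + X*c)
1/(H(481, t) + 228720) = 1/((-698 - 176*481) + 228720) = 1/((-698 - 84656) + 228720) = 1/(-85354 + 228720) = 1/143366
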